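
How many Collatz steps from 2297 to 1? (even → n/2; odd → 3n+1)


2297 → 6892 → 3446 → 1723 → 5170 → 2585 → 7756 → 3878 → 1939 → 5818 → 2909 → 8728 → 4364 → 2182 → 1091 → 3274 → 1637 → 4912 → 2456 → 1228 → 614 → 307 → 922 → 461 → 1384 → 692 → 346 → 173 → 520 → 260 → 130 → 65 → 196 → 98 → 49 → 148 → 74 → 37 → 112 → 56 → 28 → 14 → 7 → 22 → 11 → 34 → 17 → 52 → 26 → 13 → 40 → 20 → 10 → 5 → 16 → 8 → 4 → 2 → 1
Total steps = 58

58 steps


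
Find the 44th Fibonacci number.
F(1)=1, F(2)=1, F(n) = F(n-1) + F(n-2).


Sequence: 1, 1, 2, 3, 5, 8, 13, 21, 34, 55, 89, 144, 233, 377, 610, 987, 1597, 2584, 4181, 6765, 10946, 17711, 28657, 46368, 75025, 121393, 196418, 317811, 514229, 832040, 1346269, 2178309, 3524578, 5702887, 9227465, 14930352, 24157817, 39088169, 63245986, 102334155, 165580141, 267914296, 433494437, 701408733
F(44) = 701408733


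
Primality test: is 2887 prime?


Check divisors up to sqrt(2887) = 53.7308
No divisors found.
2887 is prime.

Yes, 2887 is prime


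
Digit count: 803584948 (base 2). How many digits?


803584948 in base 2 = 101111111001011011101110110100
Number of digits = 30

30 digits (base 2)


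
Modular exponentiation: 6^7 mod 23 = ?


6^1 mod 23 = 6
6^2 mod 23 = 13
6^3 mod 23 = 9
6^4 mod 23 = 8
6^5 mod 23 = 2
6^6 mod 23 = 12
6^7 mod 23 = 3


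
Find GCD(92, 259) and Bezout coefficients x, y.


Tabular extended Euclidean (each row: r = 92*s + 259*t):
r=92, s=1, t=0
r=259, s=0, t=1
q=0: r=92, s=1, t=0   [92*(1) + 259*(0) = 92]
q=2: r=75, s=-2, t=1   [92*(-2) + 259*(1) = 75]
q=1: r=17, s=3, t=-1   [92*(3) + 259*(-1) = 17]
q=4: r=7, s=-14, t=5   [92*(-14) + 259*(5) = 7]
q=2: r=3, s=31, t=-11   [92*(31) + 259*(-11) = 3]
q=2: r=1, s=-76, t=27   [92*(-76) + 259*(27) = 1]
q=3: r=0, s=259, t=-92   [92*(259) + 259*(-92) = 0]
GCD = 1; from the row with r=1: x=-76, y=27
Check: 92*(-76) + 259*(27) = -6992 + 6993 = 1

GCD = 1, x = -76, y = 27


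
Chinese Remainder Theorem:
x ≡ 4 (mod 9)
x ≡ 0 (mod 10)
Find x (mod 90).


M = 9*10 = 90
M1 = M/9 = 10, M2 = M/10 = 9
M1^(-1) mod 9 = 1, M2^(-1) mod 10 = 9
x = 4*10*1 + 0*9*9 = 40
40 mod 90 = 40
Check: 40 mod 9 = 4 ✓, 40 mod 10 = 0 ✓

x ≡ 40 (mod 90)


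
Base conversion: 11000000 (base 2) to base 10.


11000000 (base 2) = 192 (decimal)
192 (decimal) = 192 (base 10)


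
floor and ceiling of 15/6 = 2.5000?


15/6 = 2.5000
floor = 2
ceil = 3

floor = 2, ceil = 3


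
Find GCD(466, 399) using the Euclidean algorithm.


466 = 1 * 399 + 67
399 = 5 * 67 + 64
67 = 1 * 64 + 3
64 = 21 * 3 + 1
3 = 3 * 1 + 0
GCD = 1


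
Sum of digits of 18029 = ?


1 + 8 + 0 + 2 + 9 = 20


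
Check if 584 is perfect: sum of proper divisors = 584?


Proper divisors of 584: 1, 2, 4, 8, 73, 146, 292
Sum = 1 + 2 + 4 + 8 + 73 + 146 + 292 = 526

No, 584 is not perfect (526 ≠ 584)


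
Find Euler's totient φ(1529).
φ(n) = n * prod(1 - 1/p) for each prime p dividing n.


1529 = 11 × 139
Prime factors: 11, 139
φ(1529) = 1529 × (1-1/11) × (1-1/139)
= 1529 × 10/11 × 138/139 = 1380

φ(1529) = 1380


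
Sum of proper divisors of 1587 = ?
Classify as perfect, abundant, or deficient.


Proper divisors: 1, 3, 23, 69, 529
Sum = 1 + 3 + 23 + 69 + 529 = 625
625 < 1587 → deficient

s(1587) = 625 (deficient)


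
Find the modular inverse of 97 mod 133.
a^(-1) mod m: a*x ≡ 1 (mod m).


Use the extended Euclidean algorithm on (133, 97); each row r = 133*s + 97*t:
r=133, s=1, t=0
r=97, s=0, t=1
q=1: r=36, s=1, t=-1   [133*(1) + 97*(-1) = 36]
q=2: r=25, s=-2, t=3   [133*(-2) + 97*(3) = 25]
q=1: r=11, s=3, t=-4   [133*(3) + 97*(-4) = 11]
q=2: r=3, s=-8, t=11   [133*(-8) + 97*(11) = 3]
q=3: r=2, s=27, t=-37   [133*(27) + 97*(-37) = 2]
q=1: r=1, s=-35, t=48   [133*(-35) + 97*(48) = 1]
q=2: r=0, s=97, t=-133   [133*(97) + 97*(-133) = 0]
GCD = 1 with t = 48, so 97*(48) ≡ 1 (mod 133)
Inverse = 48 mod 133 = 48
Check: 97 * 48 = 4656 ≡ 1 (mod 133)

97^(-1) ≡ 48 (mod 133)


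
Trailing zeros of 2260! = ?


floor(2260/5) = 452
floor(2260/25) = 90
floor(2260/125) = 18
floor(2260/625) = 3
Total = 563

563 trailing zeros


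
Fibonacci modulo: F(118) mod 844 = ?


F(k) mod 844 for k=1..118:
1, 1, 2, 3, 5, 8, 13, 21, 34, 55, 89, 144, 233, 377, 610, 143, 753, 52, 805, 13, 818, 831, 805, 792, 753, 701, 610, 467, 233, 700, 89, 789, 34, 823, 13, 836, 5, 841, 2, 843, 1, 0, 1, 1, 2, 3, 5, 8, 13, 21, 34, 55, 89, 144, 233, 377, 610, 143, 753, 52, 805, 13, 818, 831, 805, 792, 753, 701, 610, 467, 233, 700, 89, 789, 34, 823, 13, 836, 5, 841, 2, 843, 1, 0, 1, 1, 2, 3, 5, 8, 13, 21, 34, 55, 89, 144, 233, 377, 610, 143, 753, 52, 805, 13, 818, 831, 805, 792, 753, 701, 610, 467, 233, 700, 89, 789, 34, 823
F(118) mod 844 = 823


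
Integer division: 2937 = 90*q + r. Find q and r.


2937 = 90 * 32 + 57
Check: 2880 + 57 = 2937

q = 32, r = 57


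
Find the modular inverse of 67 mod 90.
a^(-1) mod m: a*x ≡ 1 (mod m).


Use the extended Euclidean algorithm on (90, 67); each row r = 90*s + 67*t:
r=90, s=1, t=0
r=67, s=0, t=1
q=1: r=23, s=1, t=-1   [90*(1) + 67*(-1) = 23]
q=2: r=21, s=-2, t=3   [90*(-2) + 67*(3) = 21]
q=1: r=2, s=3, t=-4   [90*(3) + 67*(-4) = 2]
q=10: r=1, s=-32, t=43   [90*(-32) + 67*(43) = 1]
q=2: r=0, s=67, t=-90   [90*(67) + 67*(-90) = 0]
GCD = 1 with t = 43, so 67*(43) ≡ 1 (mod 90)
Inverse = 43 mod 90 = 43
Check: 67 * 43 = 2881 ≡ 1 (mod 90)

67^(-1) ≡ 43 (mod 90)


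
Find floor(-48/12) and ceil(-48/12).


-48/12 = -4.0000
floor = -4
ceil = -4

floor = -4, ceil = -4


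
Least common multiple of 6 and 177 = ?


GCD(6, 177) = 3
LCM = 6*177/3 = 1062/3 = 354

LCM = 354


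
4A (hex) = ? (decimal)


4A (base 16) = 74 (decimal)
74 (decimal) = 74 (base 10)


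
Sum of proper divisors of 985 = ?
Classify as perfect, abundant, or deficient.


Proper divisors: 1, 5, 197
Sum = 1 + 5 + 197 = 203
203 < 985 → deficient

s(985) = 203 (deficient)


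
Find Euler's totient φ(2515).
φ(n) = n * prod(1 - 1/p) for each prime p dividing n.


2515 = 5 × 503
Prime factors: 5, 503
φ(2515) = 2515 × (1-1/5) × (1-1/503)
= 2515 × 4/5 × 502/503 = 2008

φ(2515) = 2008


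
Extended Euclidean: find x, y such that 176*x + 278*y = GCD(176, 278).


Tabular extended Euclidean (each row: r = 176*s + 278*t):
r=176, s=1, t=0
r=278, s=0, t=1
q=0: r=176, s=1, t=0   [176*(1) + 278*(0) = 176]
q=1: r=102, s=-1, t=1   [176*(-1) + 278*(1) = 102]
q=1: r=74, s=2, t=-1   [176*(2) + 278*(-1) = 74]
q=1: r=28, s=-3, t=2   [176*(-3) + 278*(2) = 28]
q=2: r=18, s=8, t=-5   [176*(8) + 278*(-5) = 18]
q=1: r=10, s=-11, t=7   [176*(-11) + 278*(7) = 10]
q=1: r=8, s=19, t=-12   [176*(19) + 278*(-12) = 8]
q=1: r=2, s=-30, t=19   [176*(-30) + 278*(19) = 2]
q=4: r=0, s=139, t=-88   [176*(139) + 278*(-88) = 0]
GCD = 2; from the row with r=2: x=-30, y=19
Check: 176*(-30) + 278*(19) = -5280 + 5282 = 2

GCD = 2, x = -30, y = 19


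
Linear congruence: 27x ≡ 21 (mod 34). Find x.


GCD(27, 34) = 1, unique solution
a^(-1) mod 34 = 29
x = 29 * 21 mod 34 = 31

x ≡ 31 (mod 34)


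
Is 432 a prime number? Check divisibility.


432 / 2 = 216 (exact division)
432 is NOT prime.

No, 432 is not prime


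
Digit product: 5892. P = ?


5 × 8 × 9 × 2 = 720


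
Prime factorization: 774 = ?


774 / 2 = 387
387 / 3 = 129
129 / 3 = 43
43 / 43 = 1
774 = 2 × 3^2 × 43


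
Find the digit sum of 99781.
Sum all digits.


9 + 9 + 7 + 8 + 1 = 34


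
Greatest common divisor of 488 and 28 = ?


488 = 17 * 28 + 12
28 = 2 * 12 + 4
12 = 3 * 4 + 0
GCD = 4


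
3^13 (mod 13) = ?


3^1 mod 13 = 3
3^2 mod 13 = 9
3^3 mod 13 = 1
3^4 mod 13 = 3
3^5 mod 13 = 9
3^6 mod 13 = 1
3^7 mod 13 = 3
3^8 mod 13 = 9
3^9 mod 13 = 1
3^10 mod 13 = 3
3^11 mod 13 = 9
3^12 mod 13 = 1
3^13 mod 13 = 3


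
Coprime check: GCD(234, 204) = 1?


Euclidean algorithm:
234 = 1 * 204 + 30
204 = 6 * 30 + 24
30 = 1 * 24 + 6
24 = 4 * 6 + 0
GCD(234, 204) = 6

No, not coprime (GCD = 6)


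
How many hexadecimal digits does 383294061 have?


383294061 in base 16 = 16D89A6D
Number of digits = 8

8 digits (base 16)


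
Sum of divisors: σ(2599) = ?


Divisors of 2599: 1, 23, 113, 2599
Sum = 1 + 23 + 113 + 2599 = 2736

σ(2599) = 2736


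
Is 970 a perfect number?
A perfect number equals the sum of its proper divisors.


Proper divisors of 970: 1, 2, 5, 10, 97, 194, 485
Sum = 1 + 2 + 5 + 10 + 97 + 194 + 485 = 794

No, 970 is not perfect (794 ≠ 970)


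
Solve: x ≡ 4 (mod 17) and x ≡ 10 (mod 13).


M = 17*13 = 221
M1 = M/17 = 13, M2 = M/13 = 17
M1^(-1) mod 17 = 4, M2^(-1) mod 13 = 10
x = 4*13*4 + 10*17*10 = 1908
1908 mod 221 = 140
Check: 140 mod 17 = 4 ✓, 140 mod 13 = 10 ✓

x ≡ 140 (mod 221)


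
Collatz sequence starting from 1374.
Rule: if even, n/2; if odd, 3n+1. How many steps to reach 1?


1374 → 687 → 2062 → 1031 → 3094 → 1547 → 4642 → 2321 → 6964 → 3482 → 1741 → 5224 → 2612 → 1306 → 653 → 1960 → 980 → 490 → 245 → 736 → 368 → 184 → 92 → 46 → 23 → 70 → 35 → 106 → 53 → 160 → 80 → 40 → 20 → 10 → 5 → 16 → 8 → 4 → 2 → 1
Total steps = 39

39 steps


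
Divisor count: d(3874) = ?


3874 = 2^1 × 13^1 × 149^1
d(3874) = (1+1) × (1+1) × (1+1) = 8

8 divisors


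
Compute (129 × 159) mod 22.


129 × 159 = 20511
20511 mod 22 = 7


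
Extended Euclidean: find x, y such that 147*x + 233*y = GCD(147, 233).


Tabular extended Euclidean (each row: r = 147*s + 233*t):
r=147, s=1, t=0
r=233, s=0, t=1
q=0: r=147, s=1, t=0   [147*(1) + 233*(0) = 147]
q=1: r=86, s=-1, t=1   [147*(-1) + 233*(1) = 86]
q=1: r=61, s=2, t=-1   [147*(2) + 233*(-1) = 61]
q=1: r=25, s=-3, t=2   [147*(-3) + 233*(2) = 25]
q=2: r=11, s=8, t=-5   [147*(8) + 233*(-5) = 11]
q=2: r=3, s=-19, t=12   [147*(-19) + 233*(12) = 3]
q=3: r=2, s=65, t=-41   [147*(65) + 233*(-41) = 2]
q=1: r=1, s=-84, t=53   [147*(-84) + 233*(53) = 1]
q=2: r=0, s=233, t=-147   [147*(233) + 233*(-147) = 0]
GCD = 1; from the row with r=1: x=-84, y=53
Check: 147*(-84) + 233*(53) = -12348 + 12349 = 1

GCD = 1, x = -84, y = 53


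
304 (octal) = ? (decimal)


304 (base 8) = 196 (decimal)
196 (decimal) = 196 (base 10)


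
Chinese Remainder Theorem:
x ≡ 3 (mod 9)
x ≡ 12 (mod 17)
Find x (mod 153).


M = 9*17 = 153
M1 = M/9 = 17, M2 = M/17 = 9
M1^(-1) mod 9 = 8, M2^(-1) mod 17 = 2
x = 3*17*8 + 12*9*2 = 624
624 mod 153 = 12
Check: 12 mod 9 = 3 ✓, 12 mod 17 = 12 ✓

x ≡ 12 (mod 153)


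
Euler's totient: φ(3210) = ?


3210 = 2 × 3 × 5 × 107
Prime factors: 2, 3, 5, 107
φ(3210) = 3210 × (1-1/2) × (1-1/3) × (1-1/5) × (1-1/107)
= 3210 × 1/2 × 2/3 × 4/5 × 106/107 = 848

φ(3210) = 848


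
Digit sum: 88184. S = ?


8 + 8 + 1 + 8 + 4 = 29


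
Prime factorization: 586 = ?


586 / 2 = 293
293 / 293 = 1
586 = 2 × 293


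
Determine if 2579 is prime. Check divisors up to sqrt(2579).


Check divisors up to sqrt(2579) = 50.7839
No divisors found.
2579 is prime.

Yes, 2579 is prime


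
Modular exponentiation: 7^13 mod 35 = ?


7^1 mod 35 = 7
7^2 mod 35 = 14
7^3 mod 35 = 28
7^4 mod 35 = 21
7^5 mod 35 = 7
7^6 mod 35 = 14
7^7 mod 35 = 28
7^8 mod 35 = 21
7^9 mod 35 = 7
7^10 mod 35 = 14
7^11 mod 35 = 28
7^12 mod 35 = 21
7^13 mod 35 = 7


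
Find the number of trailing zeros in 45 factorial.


floor(45/5) = 9
floor(45/25) = 1
Total = 10

10 trailing zeros


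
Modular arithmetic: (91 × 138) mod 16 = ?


91 × 138 = 12558
12558 mod 16 = 14


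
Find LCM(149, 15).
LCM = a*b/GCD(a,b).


GCD(149, 15) = 1
LCM = 149*15/1 = 2235/1 = 2235

LCM = 2235


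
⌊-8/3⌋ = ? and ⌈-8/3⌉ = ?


-8/3 = -2.6667
floor = -3
ceil = -2

floor = -3, ceil = -2


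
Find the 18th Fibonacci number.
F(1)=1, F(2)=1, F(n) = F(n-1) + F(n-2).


Sequence: 1, 1, 2, 3, 5, 8, 13, 21, 34, 55, 89, 144, 233, 377, 610, 987, 1597, 2584
F(18) = 2584


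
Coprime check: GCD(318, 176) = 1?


Euclidean algorithm:
318 = 1 * 176 + 142
176 = 1 * 142 + 34
142 = 4 * 34 + 6
34 = 5 * 6 + 4
6 = 1 * 4 + 2
4 = 2 * 2 + 0
GCD(318, 176) = 2

No, not coprime (GCD = 2)


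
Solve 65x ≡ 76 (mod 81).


GCD(65, 81) = 1, unique solution
a^(-1) mod 81 = 5
x = 5 * 76 mod 81 = 56

x ≡ 56 (mod 81)


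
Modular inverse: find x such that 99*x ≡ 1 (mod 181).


Use the extended Euclidean algorithm on (181, 99); each row r = 181*s + 99*t:
r=181, s=1, t=0
r=99, s=0, t=1
q=1: r=82, s=1, t=-1   [181*(1) + 99*(-1) = 82]
q=1: r=17, s=-1, t=2   [181*(-1) + 99*(2) = 17]
q=4: r=14, s=5, t=-9   [181*(5) + 99*(-9) = 14]
q=1: r=3, s=-6, t=11   [181*(-6) + 99*(11) = 3]
q=4: r=2, s=29, t=-53   [181*(29) + 99*(-53) = 2]
q=1: r=1, s=-35, t=64   [181*(-35) + 99*(64) = 1]
q=2: r=0, s=99, t=-181   [181*(99) + 99*(-181) = 0]
GCD = 1 with t = 64, so 99*(64) ≡ 1 (mod 181)
Inverse = 64 mod 181 = 64
Check: 99 * 64 = 6336 ≡ 1 (mod 181)

99^(-1) ≡ 64 (mod 181)


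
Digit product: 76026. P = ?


7 × 6 × 0 × 2 × 6 = 0


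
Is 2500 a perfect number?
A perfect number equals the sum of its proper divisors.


Proper divisors of 2500: 1, 2, 4, 5, 10, 20, 25, 50, 100, 125, 250, 500, 625, 1250
Sum = 1 + 2 + 4 + 5 + 10 + 20 + 25 + 50 + 100 + 125 + 250 + 500 + 625 + 1250 = 2967

No, 2500 is not perfect (2967 ≠ 2500)


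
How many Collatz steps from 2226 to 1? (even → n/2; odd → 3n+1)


2226 → 1113 → 3340 → 1670 → 835 → 2506 → 1253 → 3760 → 1880 → 940 → 470 → 235 → 706 → 353 → 1060 → 530 → 265 → 796 → 398 → 199 → 598 → 299 → 898 → 449 → 1348 → 674 → 337 → 1012 → 506 → 253 → 760 → 380 → 190 → 95 → 286 → 143 → 430 → 215 → 646 → 323 → 970 → 485 → 1456 → 728 → 364 → 182 → 91 → 274 → 137 → 412 → 206 → 103 → 310 → 155 → 466 → 233 → 700 → 350 → 175 → 526 → 263 → 790 → 395 → 1186 → 593 → 1780 → 890 → 445 → 1336 → 668 → 334 → 167 → 502 → 251 → 754 → 377 → 1132 → 566 → 283 → 850 → 425 → 1276 → 638 → 319 → 958 → 479 → 1438 → 719 → 2158 → 1079 → 3238 → 1619 → 4858 → 2429 → 7288 → 3644 → 1822 → 911 → 2734 → 1367 → 4102 → 2051 → 6154 → 3077 → 9232 → 4616 → 2308 → 1154 → 577 → 1732 → 866 → 433 → 1300 → 650 → 325 → 976 → 488 → 244 → 122 → 61 → 184 → 92 → 46 → 23 → 70 → 35 → 106 → 53 → 160 → 80 → 40 → 20 → 10 → 5 → 16 → 8 → 4 → 2 → 1
Total steps = 138

138 steps


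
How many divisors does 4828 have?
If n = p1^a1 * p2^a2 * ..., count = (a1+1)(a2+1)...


4828 = 2^2 × 17^1 × 71^1
d(4828) = (2+1) × (1+1) × (1+1) = 12

12 divisors


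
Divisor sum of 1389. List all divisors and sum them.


Divisors of 1389: 1, 3, 463, 1389
Sum = 1 + 3 + 463 + 1389 = 1856

σ(1389) = 1856


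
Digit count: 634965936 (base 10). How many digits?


634965936 has 9 digits in base 10
floor(log10(634965936)) + 1 = floor(8.8028) + 1 = 9

9 digits (base 10)


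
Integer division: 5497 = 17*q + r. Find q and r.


5497 = 17 * 323 + 6
Check: 5491 + 6 = 5497

q = 323, r = 6


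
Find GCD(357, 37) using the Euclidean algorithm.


357 = 9 * 37 + 24
37 = 1 * 24 + 13
24 = 1 * 13 + 11
13 = 1 * 11 + 2
11 = 5 * 2 + 1
2 = 2 * 1 + 0
GCD = 1


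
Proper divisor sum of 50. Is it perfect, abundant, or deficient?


Proper divisors: 1, 2, 5, 10, 25
Sum = 1 + 2 + 5 + 10 + 25 = 43
43 < 50 → deficient

s(50) = 43 (deficient)


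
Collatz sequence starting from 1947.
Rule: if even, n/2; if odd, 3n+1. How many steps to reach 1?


1947 → 5842 → 2921 → 8764 → 4382 → 2191 → 6574 → 3287 → 9862 → 4931 → 14794 → 7397 → 22192 → 11096 → 5548 → 2774 → 1387 → 4162 → 2081 → 6244 → 3122 → 1561 → 4684 → 2342 → 1171 → 3514 → 1757 → 5272 → 2636 → 1318 → 659 → 1978 → 989 → 2968 → 1484 → 742 → 371 → 1114 → 557 → 1672 → 836 → 418 → 209 → 628 → 314 → 157 → 472 → 236 → 118 → 59 → 178 → 89 → 268 → 134 → 67 → 202 → 101 → 304 → 152 → 76 → 38 → 19 → 58 → 29 → 88 → 44 → 22 → 11 → 34 → 17 → 52 → 26 → 13 → 40 → 20 → 10 → 5 → 16 → 8 → 4 → 2 → 1
Total steps = 81

81 steps


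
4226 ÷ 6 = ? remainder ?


4226 = 6 * 704 + 2
Check: 4224 + 2 = 4226

q = 704, r = 2


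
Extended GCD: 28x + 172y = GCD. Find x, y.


Tabular extended Euclidean (each row: r = 28*s + 172*t):
r=28, s=1, t=0
r=172, s=0, t=1
q=0: r=28, s=1, t=0   [28*(1) + 172*(0) = 28]
q=6: r=4, s=-6, t=1   [28*(-6) + 172*(1) = 4]
q=7: r=0, s=43, t=-7   [28*(43) + 172*(-7) = 0]
GCD = 4; from the row with r=4: x=-6, y=1
Check: 28*(-6) + 172*(1) = -168 + 172 = 4

GCD = 4, x = -6, y = 1


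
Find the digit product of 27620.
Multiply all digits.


2 × 7 × 6 × 2 × 0 = 0


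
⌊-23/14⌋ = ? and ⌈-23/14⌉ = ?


-23/14 = -1.6429
floor = -2
ceil = -1

floor = -2, ceil = -1


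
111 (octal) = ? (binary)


111 (base 8) = 73 (decimal)
73 (decimal) = 1001001 (base 2)


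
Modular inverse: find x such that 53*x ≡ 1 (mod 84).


Use the extended Euclidean algorithm on (84, 53); each row r = 84*s + 53*t:
r=84, s=1, t=0
r=53, s=0, t=1
q=1: r=31, s=1, t=-1   [84*(1) + 53*(-1) = 31]
q=1: r=22, s=-1, t=2   [84*(-1) + 53*(2) = 22]
q=1: r=9, s=2, t=-3   [84*(2) + 53*(-3) = 9]
q=2: r=4, s=-5, t=8   [84*(-5) + 53*(8) = 4]
q=2: r=1, s=12, t=-19   [84*(12) + 53*(-19) = 1]
q=4: r=0, s=-53, t=84   [84*(-53) + 53*(84) = 0]
GCD = 1 with t = -19, so 53*(-19) ≡ 1 (mod 84)
Inverse = -19 mod 84 = 65
Check: 53 * 65 = 3445 ≡ 1 (mod 84)

53^(-1) ≡ 65 (mod 84)


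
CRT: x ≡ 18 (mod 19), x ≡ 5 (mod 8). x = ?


M = 19*8 = 152
M1 = M/19 = 8, M2 = M/8 = 19
M1^(-1) mod 19 = 12, M2^(-1) mod 8 = 3
x = 18*8*12 + 5*19*3 = 2013
2013 mod 152 = 37
Check: 37 mod 19 = 18 ✓, 37 mod 8 = 5 ✓

x ≡ 37 (mod 152)


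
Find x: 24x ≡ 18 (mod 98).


GCD(24, 98) = 2 divides 18
Divide: 12x ≡ 9 (mod 49)
x ≡ 13 (mod 49)


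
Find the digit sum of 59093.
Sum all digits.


5 + 9 + 0 + 9 + 3 = 26


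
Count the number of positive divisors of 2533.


2533 = 17^1 × 149^1
d(2533) = (1+1) × (1+1) = 4

4 divisors


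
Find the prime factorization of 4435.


4435 / 5 = 887
887 / 887 = 1
4435 = 5 × 887


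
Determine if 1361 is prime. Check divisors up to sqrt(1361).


Check divisors up to sqrt(1361) = 36.8917
No divisors found.
1361 is prime.

Yes, 1361 is prime


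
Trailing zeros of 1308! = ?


floor(1308/5) = 261
floor(1308/25) = 52
floor(1308/125) = 10
floor(1308/625) = 2
Total = 325

325 trailing zeros


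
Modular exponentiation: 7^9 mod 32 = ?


7^1 mod 32 = 7
7^2 mod 32 = 17
7^3 mod 32 = 23
7^4 mod 32 = 1
7^5 mod 32 = 7
7^6 mod 32 = 17
7^7 mod 32 = 23
7^8 mod 32 = 1
7^9 mod 32 = 7


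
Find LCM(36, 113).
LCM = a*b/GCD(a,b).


GCD(36, 113) = 1
LCM = 36*113/1 = 4068/1 = 4068

LCM = 4068


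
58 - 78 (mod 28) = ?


58 - 78 = -20
-20 mod 28 = 8


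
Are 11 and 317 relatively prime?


Euclidean algorithm:
317 = 28 * 11 + 9
11 = 1 * 9 + 2
9 = 4 * 2 + 1
2 = 2 * 1 + 0
GCD(11, 317) = 1

Yes, coprime (GCD = 1)


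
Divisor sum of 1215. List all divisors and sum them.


Divisors of 1215: 1, 3, 5, 9, 15, 27, 45, 81, 135, 243, 405, 1215
Sum = 1 + 3 + 5 + 9 + 15 + 27 + 45 + 81 + 135 + 243 + 405 + 1215 = 2184

σ(1215) = 2184


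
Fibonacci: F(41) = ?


Sequence: 1, 1, 2, 3, 5, 8, 13, 21, 34, 55, 89, 144, 233, 377, 610, 987, 1597, 2584, 4181, 6765, 10946, 17711, 28657, 46368, 75025, 121393, 196418, 317811, 514229, 832040, 1346269, 2178309, 3524578, 5702887, 9227465, 14930352, 24157817, 39088169, 63245986, 102334155, 165580141
F(41) = 165580141


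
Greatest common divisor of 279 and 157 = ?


279 = 1 * 157 + 122
157 = 1 * 122 + 35
122 = 3 * 35 + 17
35 = 2 * 17 + 1
17 = 17 * 1 + 0
GCD = 1


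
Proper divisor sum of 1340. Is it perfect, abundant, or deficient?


Proper divisors: 1, 2, 4, 5, 10, 20, 67, 134, 268, 335, 670
Sum = 1 + 2 + 4 + 5 + 10 + 20 + 67 + 134 + 268 + 335 + 670 = 1516
1516 > 1340 → abundant

s(1340) = 1516 (abundant)


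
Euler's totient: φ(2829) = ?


2829 = 3 × 23 × 41
Prime factors: 3, 23, 41
φ(2829) = 2829 × (1-1/3) × (1-1/23) × (1-1/41)
= 2829 × 2/3 × 22/23 × 40/41 = 1760

φ(2829) = 1760


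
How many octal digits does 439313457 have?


439313457 in base 8 = 3213662061
Number of digits = 10

10 digits (base 8)


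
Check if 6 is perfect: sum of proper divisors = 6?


Proper divisors of 6: 1, 2, 3
Sum = 1 + 2 + 3 = 6

Yes, 6 is perfect (6 = 6)


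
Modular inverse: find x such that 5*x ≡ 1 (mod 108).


Use the extended Euclidean algorithm on (108, 5); each row r = 108*s + 5*t:
r=108, s=1, t=0
r=5, s=0, t=1
q=21: r=3, s=1, t=-21   [108*(1) + 5*(-21) = 3]
q=1: r=2, s=-1, t=22   [108*(-1) + 5*(22) = 2]
q=1: r=1, s=2, t=-43   [108*(2) + 5*(-43) = 1]
q=2: r=0, s=-5, t=108   [108*(-5) + 5*(108) = 0]
GCD = 1 with t = -43, so 5*(-43) ≡ 1 (mod 108)
Inverse = -43 mod 108 = 65
Check: 5 * 65 = 325 ≡ 1 (mod 108)

5^(-1) ≡ 65 (mod 108)


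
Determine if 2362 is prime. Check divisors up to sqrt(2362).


2362 / 2 = 1181 (exact division)
2362 is NOT prime.

No, 2362 is not prime


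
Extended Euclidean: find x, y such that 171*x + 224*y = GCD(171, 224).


Tabular extended Euclidean (each row: r = 171*s + 224*t):
r=171, s=1, t=0
r=224, s=0, t=1
q=0: r=171, s=1, t=0   [171*(1) + 224*(0) = 171]
q=1: r=53, s=-1, t=1   [171*(-1) + 224*(1) = 53]
q=3: r=12, s=4, t=-3   [171*(4) + 224*(-3) = 12]
q=4: r=5, s=-17, t=13   [171*(-17) + 224*(13) = 5]
q=2: r=2, s=38, t=-29   [171*(38) + 224*(-29) = 2]
q=2: r=1, s=-93, t=71   [171*(-93) + 224*(71) = 1]
q=2: r=0, s=224, t=-171   [171*(224) + 224*(-171) = 0]
GCD = 1; from the row with r=1: x=-93, y=71
Check: 171*(-93) + 224*(71) = -15903 + 15904 = 1

GCD = 1, x = -93, y = 71


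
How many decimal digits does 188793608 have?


188793608 has 9 digits in base 10
floor(log10(188793608)) + 1 = floor(8.2760) + 1 = 9

9 digits (base 10)


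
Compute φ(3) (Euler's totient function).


3 = 3
Prime factors: 3
φ(3) = 3 × (1-1/3)
= 3 × 2/3 = 2

φ(3) = 2


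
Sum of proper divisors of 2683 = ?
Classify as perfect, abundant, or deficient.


Proper divisors: 1
Sum = 1 = 1
1 < 2683 → deficient

s(2683) = 1 (deficient)


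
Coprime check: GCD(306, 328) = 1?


Euclidean algorithm:
328 = 1 * 306 + 22
306 = 13 * 22 + 20
22 = 1 * 20 + 2
20 = 10 * 2 + 0
GCD(306, 328) = 2

No, not coprime (GCD = 2)


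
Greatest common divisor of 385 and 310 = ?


385 = 1 * 310 + 75
310 = 4 * 75 + 10
75 = 7 * 10 + 5
10 = 2 * 5 + 0
GCD = 5


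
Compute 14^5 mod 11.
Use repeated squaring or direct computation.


14^1 mod 11 = 3
14^2 mod 11 = 9
14^3 mod 11 = 5
14^4 mod 11 = 4
14^5 mod 11 = 1


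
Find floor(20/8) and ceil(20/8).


20/8 = 2.5000
floor = 2
ceil = 3

floor = 2, ceil = 3


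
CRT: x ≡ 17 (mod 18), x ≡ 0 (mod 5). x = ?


M = 18*5 = 90
M1 = M/18 = 5, M2 = M/5 = 18
M1^(-1) mod 18 = 11, M2^(-1) mod 5 = 2
x = 17*5*11 + 0*18*2 = 935
935 mod 90 = 35
Check: 35 mod 18 = 17 ✓, 35 mod 5 = 0 ✓

x ≡ 35 (mod 90)


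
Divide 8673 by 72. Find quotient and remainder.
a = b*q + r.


8673 = 72 * 120 + 33
Check: 8640 + 33 = 8673

q = 120, r = 33


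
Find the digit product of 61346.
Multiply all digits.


6 × 1 × 3 × 4 × 6 = 432


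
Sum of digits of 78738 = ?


7 + 8 + 7 + 3 + 8 = 33


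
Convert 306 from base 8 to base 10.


306 (base 8) = 198 (decimal)
198 (decimal) = 198 (base 10)


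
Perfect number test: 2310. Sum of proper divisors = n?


Proper divisors of 2310: 1, 2, 3, 5, 6, 7, 10, 11, 14, 15, 21, 22, 30, 33, 35, 42, 55, 66, 70, 77, 105, 110, 154, 165, 210, 231, 330, 385, 462, 770, 1155
Sum = 1 + 2 + 3 + 5 + 6 + 7 + 10 + 11 + 14 + 15 + 21 + 22 + 30 + 33 + 35 + 42 + 55 + 66 + 70 + 77 + 105 + 110 + 154 + 165 + 210 + 231 + 330 + 385 + 462 + 770 + 1155 = 4602

No, 2310 is not perfect (4602 ≠ 2310)


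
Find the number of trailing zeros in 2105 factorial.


floor(2105/5) = 421
floor(2105/25) = 84
floor(2105/125) = 16
floor(2105/625) = 3
Total = 524

524 trailing zeros


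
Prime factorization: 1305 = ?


1305 / 3 = 435
435 / 3 = 145
145 / 5 = 29
29 / 29 = 1
1305 = 3^2 × 5 × 29


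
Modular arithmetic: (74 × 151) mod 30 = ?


74 × 151 = 11174
11174 mod 30 = 14


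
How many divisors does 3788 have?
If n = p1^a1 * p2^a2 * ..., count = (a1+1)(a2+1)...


3788 = 2^2 × 947^1
d(3788) = (2+1) × (1+1) = 6

6 divisors


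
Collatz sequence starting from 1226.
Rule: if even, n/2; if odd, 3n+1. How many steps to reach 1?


1226 → 613 → 1840 → 920 → 460 → 230 → 115 → 346 → 173 → 520 → 260 → 130 → 65 → 196 → 98 → 49 → 148 → 74 → 37 → 112 → 56 → 28 → 14 → 7 → 22 → 11 → 34 → 17 → 52 → 26 → 13 → 40 → 20 → 10 → 5 → 16 → 8 → 4 → 2 → 1
Total steps = 39

39 steps


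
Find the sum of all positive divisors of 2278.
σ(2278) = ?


Divisors of 2278: 1, 2, 17, 34, 67, 134, 1139, 2278
Sum = 1 + 2 + 17 + 34 + 67 + 134 + 1139 + 2278 = 3672

σ(2278) = 3672


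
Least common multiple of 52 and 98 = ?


GCD(52, 98) = 2
LCM = 52*98/2 = 5096/2 = 2548

LCM = 2548


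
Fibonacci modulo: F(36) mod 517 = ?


F(k) mod 517 for k=1..36:
1, 1, 2, 3, 5, 8, 13, 21, 34, 55, 89, 144, 233, 377, 93, 470, 46, 516, 45, 44, 89, 133, 222, 355, 60, 415, 475, 373, 331, 187, 1, 188, 189, 377, 49, 426
F(36) mod 517 = 426


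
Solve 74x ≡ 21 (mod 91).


GCD(74, 91) = 1, unique solution
a^(-1) mod 91 = 16
x = 16 * 21 mod 91 = 63

x ≡ 63 (mod 91)


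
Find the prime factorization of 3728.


3728 / 2 = 1864
1864 / 2 = 932
932 / 2 = 466
466 / 2 = 233
233 / 233 = 1
3728 = 2^4 × 233


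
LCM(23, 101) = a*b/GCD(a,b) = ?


GCD(23, 101) = 1
LCM = 23*101/1 = 2323/1 = 2323

LCM = 2323


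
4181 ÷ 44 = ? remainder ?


4181 = 44 * 95 + 1
Check: 4180 + 1 = 4181

q = 95, r = 1


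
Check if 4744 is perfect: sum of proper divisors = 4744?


Proper divisors of 4744: 1, 2, 4, 8, 593, 1186, 2372
Sum = 1 + 2 + 4 + 8 + 593 + 1186 + 2372 = 4166

No, 4744 is not perfect (4166 ≠ 4744)


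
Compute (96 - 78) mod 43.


96 - 78 = 18
18 mod 43 = 18


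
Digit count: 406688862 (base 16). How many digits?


406688862 in base 16 = 183D945E
Number of digits = 8

8 digits (base 16)


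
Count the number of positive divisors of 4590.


4590 = 2^1 × 3^3 × 5^1 × 17^1
d(4590) = (1+1) × (3+1) × (1+1) × (1+1) = 32

32 divisors


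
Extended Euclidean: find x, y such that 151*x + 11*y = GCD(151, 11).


Tabular extended Euclidean (each row: r = 151*s + 11*t):
r=151, s=1, t=0
r=11, s=0, t=1
q=13: r=8, s=1, t=-13   [151*(1) + 11*(-13) = 8]
q=1: r=3, s=-1, t=14   [151*(-1) + 11*(14) = 3]
q=2: r=2, s=3, t=-41   [151*(3) + 11*(-41) = 2]
q=1: r=1, s=-4, t=55   [151*(-4) + 11*(55) = 1]
q=2: r=0, s=11, t=-151   [151*(11) + 11*(-151) = 0]
GCD = 1; from the row with r=1: x=-4, y=55
Check: 151*(-4) + 11*(55) = -604 + 605 = 1

GCD = 1, x = -4, y = 55


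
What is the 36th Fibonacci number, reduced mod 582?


F(k) mod 582 for k=1..36:
1, 1, 2, 3, 5, 8, 13, 21, 34, 55, 89, 144, 233, 377, 28, 405, 433, 256, 107, 363, 470, 251, 139, 390, 529, 337, 284, 39, 323, 362, 103, 465, 568, 451, 437, 306
F(36) mod 582 = 306


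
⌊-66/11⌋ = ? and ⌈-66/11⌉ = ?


-66/11 = -6.0000
floor = -6
ceil = -6

floor = -6, ceil = -6


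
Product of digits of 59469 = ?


5 × 9 × 4 × 6 × 9 = 9720


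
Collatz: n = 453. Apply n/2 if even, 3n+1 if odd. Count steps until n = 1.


453 → 1360 → 680 → 340 → 170 → 85 → 256 → 128 → 64 → 32 → 16 → 8 → 4 → 2 → 1
Total steps = 14

14 steps


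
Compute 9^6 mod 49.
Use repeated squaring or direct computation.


9^1 mod 49 = 9
9^2 mod 49 = 32
9^3 mod 49 = 43
9^4 mod 49 = 44
9^5 mod 49 = 4
9^6 mod 49 = 36


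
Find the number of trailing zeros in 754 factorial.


floor(754/5) = 150
floor(754/25) = 30
floor(754/125) = 6
floor(754/625) = 1
Total = 187

187 trailing zeros


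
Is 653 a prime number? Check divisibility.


Check divisors up to sqrt(653) = 25.5539
No divisors found.
653 is prime.

Yes, 653 is prime


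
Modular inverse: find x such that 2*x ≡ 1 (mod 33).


Use the extended Euclidean algorithm on (33, 2); each row r = 33*s + 2*t:
r=33, s=1, t=0
r=2, s=0, t=1
q=16: r=1, s=1, t=-16   [33*(1) + 2*(-16) = 1]
q=2: r=0, s=-2, t=33   [33*(-2) + 2*(33) = 0]
GCD = 1 with t = -16, so 2*(-16) ≡ 1 (mod 33)
Inverse = -16 mod 33 = 17
Check: 2 * 17 = 34 ≡ 1 (mod 33)

2^(-1) ≡ 17 (mod 33)


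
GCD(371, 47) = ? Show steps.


371 = 7 * 47 + 42
47 = 1 * 42 + 5
42 = 8 * 5 + 2
5 = 2 * 2 + 1
2 = 2 * 1 + 0
GCD = 1


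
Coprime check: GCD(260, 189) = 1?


Euclidean algorithm:
260 = 1 * 189 + 71
189 = 2 * 71 + 47
71 = 1 * 47 + 24
47 = 1 * 24 + 23
24 = 1 * 23 + 1
23 = 23 * 1 + 0
GCD(260, 189) = 1

Yes, coprime (GCD = 1)


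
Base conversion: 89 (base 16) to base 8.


89 (base 16) = 137 (decimal)
137 (decimal) = 211 (base 8)


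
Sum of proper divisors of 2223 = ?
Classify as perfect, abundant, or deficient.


Proper divisors: 1, 3, 9, 13, 19, 39, 57, 117, 171, 247, 741
Sum = 1 + 3 + 9 + 13 + 19 + 39 + 57 + 117 + 171 + 247 + 741 = 1417
1417 < 2223 → deficient

s(2223) = 1417 (deficient)


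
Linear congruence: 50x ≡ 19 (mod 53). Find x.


GCD(50, 53) = 1, unique solution
a^(-1) mod 53 = 35
x = 35 * 19 mod 53 = 29

x ≡ 29 (mod 53)


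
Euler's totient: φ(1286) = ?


1286 = 2 × 643
Prime factors: 2, 643
φ(1286) = 1286 × (1-1/2) × (1-1/643)
= 1286 × 1/2 × 642/643 = 642

φ(1286) = 642


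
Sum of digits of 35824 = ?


3 + 5 + 8 + 2 + 4 = 22


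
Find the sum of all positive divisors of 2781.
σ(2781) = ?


Divisors of 2781: 1, 3, 9, 27, 103, 309, 927, 2781
Sum = 1 + 3 + 9 + 27 + 103 + 309 + 927 + 2781 = 4160

σ(2781) = 4160


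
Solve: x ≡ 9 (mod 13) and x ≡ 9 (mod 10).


M = 13*10 = 130
M1 = M/13 = 10, M2 = M/10 = 13
M1^(-1) mod 13 = 4, M2^(-1) mod 10 = 7
x = 9*10*4 + 9*13*7 = 1179
1179 mod 130 = 9
Check: 9 mod 13 = 9 ✓, 9 mod 10 = 9 ✓

x ≡ 9 (mod 130)


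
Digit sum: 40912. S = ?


4 + 0 + 9 + 1 + 2 = 16


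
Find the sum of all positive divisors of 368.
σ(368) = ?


Divisors of 368: 1, 2, 4, 8, 16, 23, 46, 92, 184, 368
Sum = 1 + 2 + 4 + 8 + 16 + 23 + 46 + 92 + 184 + 368 = 744

σ(368) = 744


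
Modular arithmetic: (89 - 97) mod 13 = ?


89 - 97 = -8
-8 mod 13 = 5


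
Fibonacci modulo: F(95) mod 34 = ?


F(k) mod 34 for k=1..95:
1, 1, 2, 3, 5, 8, 13, 21, 0, 21, 21, 8, 29, 3, 32, 1, 33, 0, 33, 33, 32, 31, 29, 26, 21, 13, 0, 13, 13, 26, 5, 31, 2, 33, 1, 0, 1, 1, 2, 3, 5, 8, 13, 21, 0, 21, 21, 8, 29, 3, 32, 1, 33, 0, 33, 33, 32, 31, 29, 26, 21, 13, 0, 13, 13, 26, 5, 31, 2, 33, 1, 0, 1, 1, 2, 3, 5, 8, 13, 21, 0, 21, 21, 8, 29, 3, 32, 1, 33, 0, 33, 33, 32, 31, 29
F(95) mod 34 = 29


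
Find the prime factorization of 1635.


1635 / 3 = 545
545 / 5 = 109
109 / 109 = 1
1635 = 3 × 5 × 109


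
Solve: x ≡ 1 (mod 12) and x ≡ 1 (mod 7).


M = 12*7 = 84
M1 = M/12 = 7, M2 = M/7 = 12
M1^(-1) mod 12 = 7, M2^(-1) mod 7 = 3
x = 1*7*7 + 1*12*3 = 85
85 mod 84 = 1
Check: 1 mod 12 = 1 ✓, 1 mod 7 = 1 ✓

x ≡ 1 (mod 84)


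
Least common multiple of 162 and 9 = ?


GCD(162, 9) = 9
LCM = 162*9/9 = 1458/9 = 162

LCM = 162


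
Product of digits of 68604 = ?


6 × 8 × 6 × 0 × 4 = 0


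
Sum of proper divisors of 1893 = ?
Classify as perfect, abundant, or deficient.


Proper divisors: 1, 3, 631
Sum = 1 + 3 + 631 = 635
635 < 1893 → deficient

s(1893) = 635 (deficient)


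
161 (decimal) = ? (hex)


161 (base 10) = 161 (decimal)
161 (decimal) = A1 (base 16)


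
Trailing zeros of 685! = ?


floor(685/5) = 137
floor(685/25) = 27
floor(685/125) = 5
floor(685/625) = 1
Total = 170

170 trailing zeros


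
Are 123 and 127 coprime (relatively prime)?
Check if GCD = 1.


Euclidean algorithm:
127 = 1 * 123 + 4
123 = 30 * 4 + 3
4 = 1 * 3 + 1
3 = 3 * 1 + 0
GCD(123, 127) = 1

Yes, coprime (GCD = 1)


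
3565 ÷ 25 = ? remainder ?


3565 = 25 * 142 + 15
Check: 3550 + 15 = 3565

q = 142, r = 15


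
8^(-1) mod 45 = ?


Use the extended Euclidean algorithm on (45, 8); each row r = 45*s + 8*t:
r=45, s=1, t=0
r=8, s=0, t=1
q=5: r=5, s=1, t=-5   [45*(1) + 8*(-5) = 5]
q=1: r=3, s=-1, t=6   [45*(-1) + 8*(6) = 3]
q=1: r=2, s=2, t=-11   [45*(2) + 8*(-11) = 2]
q=1: r=1, s=-3, t=17   [45*(-3) + 8*(17) = 1]
q=2: r=0, s=8, t=-45   [45*(8) + 8*(-45) = 0]
GCD = 1 with t = 17, so 8*(17) ≡ 1 (mod 45)
Inverse = 17 mod 45 = 17
Check: 8 * 17 = 136 ≡ 1 (mod 45)

8^(-1) ≡ 17 (mod 45)


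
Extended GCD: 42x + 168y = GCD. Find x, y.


Tabular extended Euclidean (each row: r = 42*s + 168*t):
r=42, s=1, t=0
r=168, s=0, t=1
q=0: r=42, s=1, t=0   [42*(1) + 168*(0) = 42]
q=4: r=0, s=-4, t=1   [42*(-4) + 168*(1) = 0]
GCD = 42; from the row with r=42: x=1, y=0
Check: 42*(1) + 168*(0) = 42 + 0 = 42

GCD = 42, x = 1, y = 0


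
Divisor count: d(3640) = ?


3640 = 2^3 × 5^1 × 7^1 × 13^1
d(3640) = (3+1) × (1+1) × (1+1) × (1+1) = 32

32 divisors


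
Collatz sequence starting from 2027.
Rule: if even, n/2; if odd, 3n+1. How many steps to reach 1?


2027 → 6082 → 3041 → 9124 → 4562 → 2281 → 6844 → 3422 → 1711 → 5134 → 2567 → 7702 → 3851 → 11554 → 5777 → 17332 → 8666 → 4333 → 13000 → 6500 → 3250 → 1625 → 4876 → 2438 → 1219 → 3658 → 1829 → 5488 → 2744 → 1372 → 686 → 343 → 1030 → 515 → 1546 → 773 → 2320 → 1160 → 580 → 290 → 145 → 436 → 218 → 109 → 328 → 164 → 82 → 41 → 124 → 62 → 31 → 94 → 47 → 142 → 71 → 214 → 107 → 322 → 161 → 484 → 242 → 121 → 364 → 182 → 91 → 274 → 137 → 412 → 206 → 103 → 310 → 155 → 466 → 233 → 700 → 350 → 175 → 526 → 263 → 790 → 395 → 1186 → 593 → 1780 → 890 → 445 → 1336 → 668 → 334 → 167 → 502 → 251 → 754 → 377 → 1132 → 566 → 283 → 850 → 425 → 1276 → 638 → 319 → 958 → 479 → 1438 → 719 → 2158 → 1079 → 3238 → 1619 → 4858 → 2429 → 7288 → 3644 → 1822 → 911 → 2734 → 1367 → 4102 → 2051 → 6154 → 3077 → 9232 → 4616 → 2308 → 1154 → 577 → 1732 → 866 → 433 → 1300 → 650 → 325 → 976 → 488 → 244 → 122 → 61 → 184 → 92 → 46 → 23 → 70 → 35 → 106 → 53 → 160 → 80 → 40 → 20 → 10 → 5 → 16 → 8 → 4 → 2 → 1
Total steps = 156

156 steps


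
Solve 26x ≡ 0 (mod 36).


GCD(26, 36) = 2 divides 0
Divide: 13x ≡ 0 (mod 18)
x ≡ 0 (mod 18)


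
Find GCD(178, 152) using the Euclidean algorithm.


178 = 1 * 152 + 26
152 = 5 * 26 + 22
26 = 1 * 22 + 4
22 = 5 * 4 + 2
4 = 2 * 2 + 0
GCD = 2


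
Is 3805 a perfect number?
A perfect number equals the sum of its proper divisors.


Proper divisors of 3805: 1, 5, 761
Sum = 1 + 5 + 761 = 767

No, 3805 is not perfect (767 ≠ 3805)


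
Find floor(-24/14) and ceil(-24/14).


-24/14 = -1.7143
floor = -2
ceil = -1

floor = -2, ceil = -1


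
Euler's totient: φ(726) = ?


726 = 2 × 3 × 11^2
Prime factors: 2, 3, 11
φ(726) = 726 × (1-1/2) × (1-1/3) × (1-1/11)
= 726 × 1/2 × 2/3 × 10/11 = 220

φ(726) = 220


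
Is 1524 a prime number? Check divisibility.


1524 / 2 = 762 (exact division)
1524 is NOT prime.

No, 1524 is not prime


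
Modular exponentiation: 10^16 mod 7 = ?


10^1 mod 7 = 3
10^2 mod 7 = 2
10^3 mod 7 = 6
10^4 mod 7 = 4
10^5 mod 7 = 5
10^6 mod 7 = 1
10^7 mod 7 = 3
10^8 mod 7 = 2
10^9 mod 7 = 6
10^10 mod 7 = 4
10^11 mod 7 = 5
10^12 mod 7 = 1
10^13 mod 7 = 3
10^14 mod 7 = 2
10^15 mod 7 = 6
10^16 mod 7 = 4


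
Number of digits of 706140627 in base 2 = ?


706140627 in base 2 = 101010000101101101100111010011
Number of digits = 30

30 digits (base 2)


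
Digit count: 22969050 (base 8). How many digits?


22969050 in base 8 = 127475332
Number of digits = 9

9 digits (base 8)


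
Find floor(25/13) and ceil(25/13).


25/13 = 1.9231
floor = 1
ceil = 2

floor = 1, ceil = 2


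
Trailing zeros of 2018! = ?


floor(2018/5) = 403
floor(2018/25) = 80
floor(2018/125) = 16
floor(2018/625) = 3
Total = 502

502 trailing zeros


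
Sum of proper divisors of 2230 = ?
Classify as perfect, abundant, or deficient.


Proper divisors: 1, 2, 5, 10, 223, 446, 1115
Sum = 1 + 2 + 5 + 10 + 223 + 446 + 1115 = 1802
1802 < 2230 → deficient

s(2230) = 1802 (deficient)


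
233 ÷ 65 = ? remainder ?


233 = 65 * 3 + 38
Check: 195 + 38 = 233

q = 3, r = 38


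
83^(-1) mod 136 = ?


Use the extended Euclidean algorithm on (136, 83); each row r = 136*s + 83*t:
r=136, s=1, t=0
r=83, s=0, t=1
q=1: r=53, s=1, t=-1   [136*(1) + 83*(-1) = 53]
q=1: r=30, s=-1, t=2   [136*(-1) + 83*(2) = 30]
q=1: r=23, s=2, t=-3   [136*(2) + 83*(-3) = 23]
q=1: r=7, s=-3, t=5   [136*(-3) + 83*(5) = 7]
q=3: r=2, s=11, t=-18   [136*(11) + 83*(-18) = 2]
q=3: r=1, s=-36, t=59   [136*(-36) + 83*(59) = 1]
q=2: r=0, s=83, t=-136   [136*(83) + 83*(-136) = 0]
GCD = 1 with t = 59, so 83*(59) ≡ 1 (mod 136)
Inverse = 59 mod 136 = 59
Check: 83 * 59 = 4897 ≡ 1 (mod 136)

83^(-1) ≡ 59 (mod 136)


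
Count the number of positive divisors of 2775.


2775 = 3^1 × 5^2 × 37^1
d(2775) = (1+1) × (2+1) × (1+1) = 12

12 divisors


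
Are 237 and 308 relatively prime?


Euclidean algorithm:
308 = 1 * 237 + 71
237 = 3 * 71 + 24
71 = 2 * 24 + 23
24 = 1 * 23 + 1
23 = 23 * 1 + 0
GCD(237, 308) = 1

Yes, coprime (GCD = 1)


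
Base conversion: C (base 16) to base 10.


C (base 16) = 12 (decimal)
12 (decimal) = 12 (base 10)


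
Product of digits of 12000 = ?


1 × 2 × 0 × 0 × 0 = 0


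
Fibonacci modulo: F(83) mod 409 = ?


F(k) mod 409 for k=1..83:
1, 1, 2, 3, 5, 8, 13, 21, 34, 55, 89, 144, 233, 377, 201, 169, 370, 130, 91, 221, 312, 124, 27, 151, 178, 329, 98, 18, 116, 134, 250, 384, 225, 200, 16, 216, 232, 39, 271, 310, 172, 73, 245, 318, 154, 63, 217, 280, 88, 368, 47, 6, 53, 59, 112, 171, 283, 45, 328, 373, 292, 256, 139, 395, 125, 111, 236, 347, 174, 112, 286, 398, 275, 264, 130, 394, 115, 100, 215, 315, 121, 27, 148
F(83) mod 409 = 148


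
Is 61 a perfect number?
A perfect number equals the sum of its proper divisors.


Proper divisors of 61: 1
Sum = 1 = 1

No, 61 is not perfect (1 ≠ 61)


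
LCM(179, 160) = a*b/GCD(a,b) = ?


GCD(179, 160) = 1
LCM = 179*160/1 = 28640/1 = 28640

LCM = 28640


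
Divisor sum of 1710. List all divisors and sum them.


Divisors of 1710: 1, 2, 3, 5, 6, 9, 10, 15, 18, 19, 30, 38, 45, 57, 90, 95, 114, 171, 190, 285, 342, 570, 855, 1710
Sum = 1 + 2 + 3 + 5 + 6 + 9 + 10 + 15 + 18 + 19 + 30 + 38 + 45 + 57 + 90 + 95 + 114 + 171 + 190 + 285 + 342 + 570 + 855 + 1710 = 4680

σ(1710) = 4680


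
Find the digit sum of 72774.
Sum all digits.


7 + 2 + 7 + 7 + 4 = 27


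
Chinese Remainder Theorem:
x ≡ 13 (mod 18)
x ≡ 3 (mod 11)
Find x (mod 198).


M = 18*11 = 198
M1 = M/18 = 11, M2 = M/11 = 18
M1^(-1) mod 18 = 5, M2^(-1) mod 11 = 8
x = 13*11*5 + 3*18*8 = 1147
1147 mod 198 = 157
Check: 157 mod 18 = 13 ✓, 157 mod 11 = 3 ✓

x ≡ 157 (mod 198)


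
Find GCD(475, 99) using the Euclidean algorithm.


475 = 4 * 99 + 79
99 = 1 * 79 + 20
79 = 3 * 20 + 19
20 = 1 * 19 + 1
19 = 19 * 1 + 0
GCD = 1


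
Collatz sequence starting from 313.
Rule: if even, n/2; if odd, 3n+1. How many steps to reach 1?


313 → 940 → 470 → 235 → 706 → 353 → 1060 → 530 → 265 → 796 → 398 → 199 → 598 → 299 → 898 → 449 → 1348 → 674 → 337 → 1012 → 506 → 253 → 760 → 380 → 190 → 95 → 286 → 143 → 430 → 215 → 646 → 323 → 970 → 485 → 1456 → 728 → 364 → 182 → 91 → 274 → 137 → 412 → 206 → 103 → 310 → 155 → 466 → 233 → 700 → 350 → 175 → 526 → 263 → 790 → 395 → 1186 → 593 → 1780 → 890 → 445 → 1336 → 668 → 334 → 167 → 502 → 251 → 754 → 377 → 1132 → 566 → 283 → 850 → 425 → 1276 → 638 → 319 → 958 → 479 → 1438 → 719 → 2158 → 1079 → 3238 → 1619 → 4858 → 2429 → 7288 → 3644 → 1822 → 911 → 2734 → 1367 → 4102 → 2051 → 6154 → 3077 → 9232 → 4616 → 2308 → 1154 → 577 → 1732 → 866 → 433 → 1300 → 650 → 325 → 976 → 488 → 244 → 122 → 61 → 184 → 92 → 46 → 23 → 70 → 35 → 106 → 53 → 160 → 80 → 40 → 20 → 10 → 5 → 16 → 8 → 4 → 2 → 1
Total steps = 130

130 steps
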